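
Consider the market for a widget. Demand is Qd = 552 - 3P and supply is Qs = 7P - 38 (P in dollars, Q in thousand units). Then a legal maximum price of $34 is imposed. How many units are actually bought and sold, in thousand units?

Equilibrium: 552 - 3P = 7P - 38, so 590 = 10P and P* = 59, Q* = 375.
The ceiling of 34 is below the equilibrium price 59, so it binds.
At P = 34: Qd = 552 - 3·34 = 450 and Qs = 7·34 - 38 = 200.
The quantity actually transacted is the short side, supply: 200.

200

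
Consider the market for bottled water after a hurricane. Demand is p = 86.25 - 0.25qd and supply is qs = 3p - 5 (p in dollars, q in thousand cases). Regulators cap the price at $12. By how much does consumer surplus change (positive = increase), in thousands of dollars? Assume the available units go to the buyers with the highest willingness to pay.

-446.5

Rearranging demand gives qd = 345 - 4p. Setting quantity demanded equal to quantity supplied, 345 - 4p = 3p - 5, gives p* = 50 and q* = 145.
Since 12 < 50, the ceiling is binding.
At p = 12: qd = 345 - 4·12 = 297 and qs = 3·12 - 5 = 31.
Consumer surplus without the control is ½ · (86.25 - 50) · 145 = 2628.125.
With the ceiling, 31 units are sold at 12 (assume they go to the highest-value buyers). The demand price at q = 31 is 78.5, so CS = ½ · [(86.25 - 12) + (78.5 - 12)] · 31 = 2181.625.
Change in consumer surplus = 2181.625 - 2628.125 = -446.5.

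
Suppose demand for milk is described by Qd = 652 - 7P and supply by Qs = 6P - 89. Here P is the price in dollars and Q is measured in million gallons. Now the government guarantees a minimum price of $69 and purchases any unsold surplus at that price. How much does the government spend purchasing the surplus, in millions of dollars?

10764

In a free market, 652 - 7P = 6P - 89 gives the equilibrium P* = 57, Q* = 253.
Because the floor (69) lies above the market-clearing price, it is binding.
At P = 69: Qd = 652 - 7·69 = 169 and Qs = 6·69 - 89 = 325.
Surplus = Qs - Qd = 156.
Government expenditure = surplus × support price = 156 × 69 = 10764.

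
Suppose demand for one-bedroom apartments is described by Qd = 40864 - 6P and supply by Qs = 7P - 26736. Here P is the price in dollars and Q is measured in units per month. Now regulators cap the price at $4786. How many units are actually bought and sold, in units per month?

Setting quantity demanded equal to quantity supplied, 40864 - 6P = 7P - 26736, gives P* = 5200 and Q* = 9664.
The ceiling of 4786 is below the equilibrium price 5200, so it binds.
At P = 4786: Qd = 40864 - 6·4786 = 12148 and Qs = 7·4786 - 26736 = 6766.
The quantity actually transacted is the short side, supply: 6766.

6766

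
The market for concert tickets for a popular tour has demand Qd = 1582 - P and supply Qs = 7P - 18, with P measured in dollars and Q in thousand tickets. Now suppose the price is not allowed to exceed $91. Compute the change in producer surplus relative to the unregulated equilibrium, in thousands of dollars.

-109054.5

In a free market, 1582 - P = 7P - 18 gives the equilibrium P* = 200, Q* = 1382.
Because the ceiling (91) lies below the market-clearing price, it is binding.
At P = 91: Qd = 1582 - 91 = 1491 and Qs = 7·91 - 18 = 619.
Producer surplus without the control is ½ · (200 - 18/7) · 1382 = 954962/7.
With the ceiling, producers sell 619 units at 91, so PS = ½ · (91 - 18/7) · 619 = 383161/14.
Change in producer surplus = 383161/14 - 954962/7 = -109054.5.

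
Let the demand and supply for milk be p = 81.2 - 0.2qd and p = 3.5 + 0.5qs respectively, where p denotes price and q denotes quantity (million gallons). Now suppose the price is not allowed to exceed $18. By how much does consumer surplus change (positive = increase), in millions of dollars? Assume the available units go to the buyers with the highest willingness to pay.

516.6

Rearranging demand gives qd = 406 - 5p; rearranging supply gives qs = 2p - 7. Setting quantity demanded equal to quantity supplied, 406 - 5p = 2p - 7, gives p* = 59 and q* = 111.
Because the ceiling (18) lies below the market-clearing price, it is binding.
At p = 18: qd = 406 - 5·18 = 316 and qs = 2·18 - 7 = 29.
Consumer surplus without the control is ½ · (81.2 - 59) · 111 = 1232.1.
With the ceiling, 29 units are sold at 18 (assume they go to the highest-value buyers). The demand price at q = 29 is 75.4, so CS = ½ · [(81.2 - 18) + (75.4 - 18)] · 29 = 1748.7.
Change in consumer surplus = 1748.7 - 1232.1 = 516.6.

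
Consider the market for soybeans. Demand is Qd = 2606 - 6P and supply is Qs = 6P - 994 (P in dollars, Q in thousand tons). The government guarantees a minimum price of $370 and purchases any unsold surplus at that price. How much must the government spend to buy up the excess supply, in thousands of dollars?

Setting quantity demanded equal to quantity supplied, 2606 - 6P = 6P - 994, gives P* = 300 and Q* = 806.
The floor of 370 is above the equilibrium price 300, so it binds.
At P = 370: Qd = 2606 - 6·370 = 386 and Qs = 6·370 - 994 = 1226.
Surplus = Qs - Qd = 840.
Government expenditure = surplus × support price = 840 × 370 = 310800.

310800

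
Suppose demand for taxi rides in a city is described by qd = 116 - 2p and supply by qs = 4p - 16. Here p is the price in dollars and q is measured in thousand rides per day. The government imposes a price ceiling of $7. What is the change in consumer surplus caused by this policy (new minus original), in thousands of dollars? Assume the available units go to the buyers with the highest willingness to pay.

Without the control the market clears where 116 - 2p = 4p - 16, i.e. p* = 22 and q* = 72.
Since 7 < 22, the ceiling is binding.
At p = 7: qd = 116 - 2·7 = 102 and qs = 4·7 - 16 = 12.
Consumer surplus without the control is ½ · (58 - 22) · 72 = 1296.
With the ceiling, 12 units are sold at 7 (assume they go to the highest-value buyers). The demand price at q = 12 is 52, so CS = ½ · [(58 - 7) + (52 - 7)] · 12 = 576.
Change in consumer surplus = 576 - 1296 = -720.

-720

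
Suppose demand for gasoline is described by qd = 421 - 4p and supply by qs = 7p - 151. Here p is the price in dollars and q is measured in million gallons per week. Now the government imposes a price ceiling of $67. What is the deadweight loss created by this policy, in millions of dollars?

In a free market, 421 - 4p = 7p - 151 gives the equilibrium p* = 52, q* = 213.
Since 67 is above p* = 52, the ceiling does not bind and the free-market outcome prevails.
Since the control does not bind, no trades are prevented and deadweight loss is zero.

0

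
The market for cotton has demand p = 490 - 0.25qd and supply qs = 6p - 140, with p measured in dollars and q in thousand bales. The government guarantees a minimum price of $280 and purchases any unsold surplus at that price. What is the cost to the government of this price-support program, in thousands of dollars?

196000

Rearranging demand gives qd = 1960 - 4p. In a free market, 1960 - 4p = 6p - 140 gives the equilibrium p* = 210, q* = 1120.
Because the floor (280) lies above the market-clearing price, it is binding.
At p = 280: qd = 1960 - 4·280 = 840 and qs = 6·280 - 140 = 1540.
Surplus = qs - qd = 700.
Government expenditure = surplus × support price = 700 × 280 = 196000.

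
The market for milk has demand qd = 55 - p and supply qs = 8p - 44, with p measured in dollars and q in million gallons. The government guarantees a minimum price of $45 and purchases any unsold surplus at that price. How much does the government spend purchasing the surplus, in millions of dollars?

Setting quantity demanded equal to quantity supplied, 55 - p = 8p - 44, gives p* = 11 and q* = 44.
Because the floor (45) lies above the market-clearing price, it is binding.
At p = 45: qd = 55 - 45 = 10 and qs = 8·45 - 44 = 316.
Surplus = qs - qd = 306.
Government expenditure = surplus × support price = 306 × 45 = 13770.

13770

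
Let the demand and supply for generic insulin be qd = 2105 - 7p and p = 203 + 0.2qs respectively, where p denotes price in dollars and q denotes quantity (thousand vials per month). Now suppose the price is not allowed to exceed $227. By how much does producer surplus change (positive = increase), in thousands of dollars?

-6682.5

Rearranging supply gives qs = 5p - 1015. Without the control the market clears where 2105 - 7p = 5p - 1015, i.e. p* = 260 and q* = 285.
Since 227 < 260, the ceiling is binding.
At p = 227: qd = 2105 - 7·227 = 516 and qs = 5·227 - 1015 = 120.
Producer surplus without the control is ½ · (260 - 203) · 285 = 8122.5.
With the ceiling, producers sell 120 units at 227, so PS = ½ · (227 - 203) · 120 = 1440.
Change in producer surplus = 1440 - 8122.5 = -6682.5.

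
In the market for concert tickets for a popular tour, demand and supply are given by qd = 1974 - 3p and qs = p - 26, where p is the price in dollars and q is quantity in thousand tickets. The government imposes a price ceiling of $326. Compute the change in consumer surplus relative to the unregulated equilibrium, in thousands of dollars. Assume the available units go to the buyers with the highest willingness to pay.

47154

Without the control the market clears where 1974 - 3p = p - 26, i.e. p* = 500 and q* = 474.
The ceiling of 326 is below the equilibrium price 500, so it binds.
At p = 326: qd = 1974 - 3·326 = 996 and qs = 326 - 26 = 300.
Consumer surplus without the control is ½ · (658 - 500) · 474 = 37446.
With the ceiling, 300 units are sold at 326 (assume they go to the highest-value buyers). The demand price at q = 300 is 558, so CS = ½ · [(658 - 326) + (558 - 326)] · 300 = 84600.
Change in consumer surplus = 84600 - 37446 = 47154.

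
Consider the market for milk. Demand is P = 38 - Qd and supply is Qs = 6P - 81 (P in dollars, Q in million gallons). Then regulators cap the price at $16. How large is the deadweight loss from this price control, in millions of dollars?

21

Rearranging demand gives Qd = 38 - P. In a free market, 38 - P = 6P - 81 gives the equilibrium P* = 17, Q* = 21.
The ceiling of 16 is below the equilibrium price 17, so it binds.
At P = 16: Qd = 38 - 16 = 22 and Qs = 6·16 - 81 = 15.
Quantity traded falls to 15. At Q = 15 the demand price is 38 - 15 = 23 and the supply price is (81 + 15)/6 = 16.
Deadweight loss = ½ · (23 - 16) · (21 - 15) = ½ · 7 · 6 = 21.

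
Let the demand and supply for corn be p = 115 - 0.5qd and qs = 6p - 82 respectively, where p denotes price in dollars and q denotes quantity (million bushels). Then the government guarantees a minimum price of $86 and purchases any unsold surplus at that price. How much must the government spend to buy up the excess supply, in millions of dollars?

Rearranging demand gives qd = 230 - 2p. Setting quantity demanded equal to quantity supplied, 230 - 2p = 6p - 82, gives p* = 39 and q* = 152.
The floor of 86 is above the equilibrium price 39, so it binds.
At p = 86: qd = 230 - 2·86 = 58 and qs = 6·86 - 82 = 434.
Surplus = qs - qd = 376.
Government expenditure = surplus × support price = 376 × 86 = 32336.

32336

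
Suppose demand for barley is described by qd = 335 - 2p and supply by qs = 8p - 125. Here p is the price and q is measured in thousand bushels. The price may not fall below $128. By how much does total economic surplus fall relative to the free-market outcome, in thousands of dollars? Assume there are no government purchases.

8405

Setting quantity demanded equal to quantity supplied, 335 - 2p = 8p - 125, gives p* = 46 and q* = 243.
The floor of 128 is above the equilibrium price 46, so it binds.
At p = 128: qd = 335 - 2·128 = 79 and qs = 8·128 - 125 = 899.
Quantity traded falls to 79. At q = 79 the demand price is (335 - 79)/2 = 128 and the supply price is (125 + 79)/8 = 25.5.
Deadweight loss = ½ · (128 - 25.5) · (243 - 79) = ½ · 102.5 · 164 = 8405.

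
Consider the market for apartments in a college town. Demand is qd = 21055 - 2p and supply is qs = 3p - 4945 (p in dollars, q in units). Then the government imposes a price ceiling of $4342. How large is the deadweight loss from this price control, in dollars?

Without the control the market clears where 21055 - 2p = 3p - 4945, i.e. p* = 5200 and q* = 10655.
The ceiling of 4342 is below the equilibrium price 5200, so it binds.
At p = 4342: qd = 21055 - 2·4342 = 12371 and qs = 3·4342 - 4945 = 8081.
Quantity traded falls to 8081. At q = 8081 the demand price is (21055 - 8081)/2 = 6487 and the supply price is (4945 + 8081)/3 = 4342.
Deadweight loss = ½ · (6487 - 4342) · (10655 - 8081) = ½ · 2145 · 2574 = 2760615.

2760615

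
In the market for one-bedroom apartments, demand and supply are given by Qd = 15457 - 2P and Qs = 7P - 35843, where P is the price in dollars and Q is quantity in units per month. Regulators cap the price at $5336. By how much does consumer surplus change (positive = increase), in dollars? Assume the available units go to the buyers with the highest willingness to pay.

-1073800

Setting quantity demanded equal to quantity supplied, 15457 - 2P = 7P - 35843, gives P* = 5700 and Q* = 4057.
Since 5336 < 5700, the ceiling is binding.
At P = 5336: Qd = 15457 - 2·5336 = 4785 and Qs = 7·5336 - 35843 = 1509.
Consumer surplus without the control is ½ · (7728.5 - 5700) · 4057 = 4114812.25.
With the ceiling, 1509 units are sold at 5336 (assume they go to the highest-value buyers). The demand price at Q = 1509 is 6974, so CS = ½ · [(7728.5 - 5336) + (6974 - 5336)] · 1509 = 3041012.25.
Change in consumer surplus = 3041012.25 - 4114812.25 = -1073800.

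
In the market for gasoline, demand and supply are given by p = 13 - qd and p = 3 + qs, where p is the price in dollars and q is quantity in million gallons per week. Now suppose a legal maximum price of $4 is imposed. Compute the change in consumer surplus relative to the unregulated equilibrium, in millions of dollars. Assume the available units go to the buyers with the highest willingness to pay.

Rearranging demand gives qd = 13 - p; rearranging supply gives qs = p - 3. Equilibrium: 13 - p = p - 3, so 16 = 2p and p* = 8, q* = 5.
Since 4 < 8, the ceiling is binding.
At p = 4: qd = 13 - 4 = 9 and qs = 4 - 3 = 1.
Consumer surplus without the control is ½ · (13 - 8) · 5 = 12.5.
With the ceiling, 1 units are sold at 4 (assume they go to the highest-value buyers). The demand price at q = 1 is 12, so CS = ½ · [(13 - 4) + (12 - 4)] · 1 = 8.5.
Change in consumer surplus = 8.5 - 12.5 = -4.

-4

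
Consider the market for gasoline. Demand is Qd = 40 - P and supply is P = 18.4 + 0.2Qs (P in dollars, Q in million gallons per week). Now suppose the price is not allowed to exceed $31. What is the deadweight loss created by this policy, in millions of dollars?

Rearranging supply gives Qs = 5P - 92. Setting quantity demanded equal to quantity supplied, 40 - P = 5P - 92, gives P* = 22 and Q* = 18.
Since 31 is above P* = 22, the ceiling does not bind and the free-market outcome prevails.
Since the control does not bind, no trades are prevented and deadweight loss is zero.

0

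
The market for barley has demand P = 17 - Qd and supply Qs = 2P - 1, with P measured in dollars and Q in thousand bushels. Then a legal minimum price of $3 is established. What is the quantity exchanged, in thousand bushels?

11

Rearranging demand gives Qd = 17 - P. Equilibrium: 17 - P = 2P - 1, so 18 = 3P and P* = 6, Q* = 11.
Since 3 is below P* = 6, the floor does not bind and the free-market outcome prevails.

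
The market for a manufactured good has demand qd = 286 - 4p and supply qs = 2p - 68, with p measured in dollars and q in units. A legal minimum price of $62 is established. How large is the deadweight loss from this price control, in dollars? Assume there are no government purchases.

In a free market, 286 - 4p = 2p - 68 gives the equilibrium p* = 59, q* = 50.
The floor of 62 is above the equilibrium price 59, so it binds.
At p = 62: qd = 286 - 4·62 = 38 and qs = 2·62 - 68 = 56.
Quantity traded falls to 38. At q = 38 the demand price is (286 - 38)/4 = 62 and the supply price is (68 + 38)/2 = 53.
Deadweight loss = ½ · (62 - 53) · (50 - 38) = ½ · 9 · 12 = 54.

54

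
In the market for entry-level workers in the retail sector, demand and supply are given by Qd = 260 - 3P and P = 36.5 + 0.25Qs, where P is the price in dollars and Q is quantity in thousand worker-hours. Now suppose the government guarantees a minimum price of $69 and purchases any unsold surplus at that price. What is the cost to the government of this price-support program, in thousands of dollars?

5313

Rearranging supply gives Qs = 4P - 146. Setting quantity demanded equal to quantity supplied, 260 - 3P = 4P - 146, gives P* = 58 and Q* = 86.
Since 69 > 58, the floor is binding.
At P = 69: Qd = 260 - 3·69 = 53 and Qs = 4·69 - 146 = 130.
Surplus = Qs - Qd = 77.
Government expenditure = surplus × support price = 77 × 69 = 5313.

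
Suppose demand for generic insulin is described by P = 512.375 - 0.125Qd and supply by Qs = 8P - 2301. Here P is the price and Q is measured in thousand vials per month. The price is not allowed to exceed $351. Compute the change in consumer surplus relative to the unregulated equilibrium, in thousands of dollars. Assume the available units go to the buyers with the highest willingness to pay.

15239

Rearranging demand gives Qd = 4099 - 8P. Setting quantity demanded equal to quantity supplied, 4099 - 8P = 8P - 2301, gives P* = 400 and Q* = 899.
Because the ceiling (351) lies below the market-clearing price, it is binding.
At P = 351: Qd = 4099 - 8·351 = 1291 and Qs = 8·351 - 2301 = 507.
Consumer surplus without the control is ½ · (512.375 - 400) · 899 = 50512.5625.
With the ceiling, 507 units are sold at 351 (assume they go to the highest-value buyers). The demand price at Q = 507 is 449, so CS = ½ · [(512.375 - 351) + (449 - 351)] · 507 = 65751.5625.
Change in consumer surplus = 65751.5625 - 50512.5625 = 15239.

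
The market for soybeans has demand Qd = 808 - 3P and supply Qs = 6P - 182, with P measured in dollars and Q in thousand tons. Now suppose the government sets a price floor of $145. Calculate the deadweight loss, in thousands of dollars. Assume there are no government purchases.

2756.25

Equilibrium: 808 - 3P = 6P - 182, so 990 = 9P and P* = 110, Q* = 478.
Because the floor (145) lies above the market-clearing price, it is binding.
At P = 145: Qd = 808 - 3·145 = 373 and Qs = 6·145 - 182 = 688.
Quantity traded falls to 373. At Q = 373 the demand price is (808 - 373)/3 = 145 and the supply price is (182 + 373)/6 = 92.5.
Deadweight loss = ½ · (145 - 92.5) · (478 - 373) = ½ · 52.5 · 105 = 2756.25.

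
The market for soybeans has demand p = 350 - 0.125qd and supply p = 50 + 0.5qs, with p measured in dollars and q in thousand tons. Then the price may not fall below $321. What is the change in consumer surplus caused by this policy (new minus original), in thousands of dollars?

-11036

Rearranging demand gives qd = 2800 - 8p; rearranging supply gives qs = 2p - 100. Without the control the market clears where 2800 - 8p = 2p - 100, i.e. p* = 290 and q* = 480.
Because the floor (321) lies above the market-clearing price, it is binding.
At p = 321: qd = 2800 - 8·321 = 232 and qs = 2·321 - 100 = 542.
Consumer surplus without the control is ½ · (350 - 290) · 480 = 14400.
With the floor, consumers buy 232 units at 321, so CS = ½ · (350 - 321) · 232 = 3364.
Change in consumer surplus = 3364 - 14400 = -11036.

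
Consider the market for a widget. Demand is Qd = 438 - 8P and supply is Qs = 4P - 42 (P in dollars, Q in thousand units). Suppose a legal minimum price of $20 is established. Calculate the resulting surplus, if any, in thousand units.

0

Equilibrium: 438 - 8P = 4P - 42, so 480 = 12P and P* = 40, Q* = 118.
Since 20 is below P* = 40, the floor does not bind and the free-market outcome prevails.
Since the control does not bind, there is no surplus.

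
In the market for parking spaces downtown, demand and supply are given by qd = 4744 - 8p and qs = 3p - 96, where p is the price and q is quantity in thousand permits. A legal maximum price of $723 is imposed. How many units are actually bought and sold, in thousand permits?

Setting quantity demanded equal to quantity supplied, 4744 - 8p = 3p - 96, gives p* = 440 and q* = 1224.
Since 723 is above p* = 440, the ceiling does not bind and the free-market outcome prevails.

1224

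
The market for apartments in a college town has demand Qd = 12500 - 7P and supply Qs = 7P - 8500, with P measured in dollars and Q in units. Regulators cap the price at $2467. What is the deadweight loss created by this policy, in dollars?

Equilibrium: 12500 - 7P = 7P - 8500, so 21000 = 14P and P* = 1500, Q* = 2000.
Since 2467 is above P* = 1500, the ceiling does not bind and the free-market outcome prevails.
Since the control does not bind, no trades are prevented and deadweight loss is zero.

0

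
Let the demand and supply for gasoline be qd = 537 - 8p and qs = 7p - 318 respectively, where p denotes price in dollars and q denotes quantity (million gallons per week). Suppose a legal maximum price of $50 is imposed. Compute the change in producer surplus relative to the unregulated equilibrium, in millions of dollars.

-395.5

Setting quantity demanded equal to quantity supplied, 537 - 8p = 7p - 318, gives p* = 57 and q* = 81.
Since 50 < 57, the ceiling is binding.
At p = 50: qd = 537 - 8·50 = 137 and qs = 7·50 - 318 = 32.
Producer surplus without the control is ½ · (57 - 318/7) · 81 = 6561/14.
With the ceiling, producers sell 32 units at 50, so PS = ½ · (50 - 318/7) · 32 = 512/7.
Change in producer surplus = 512/7 - 6561/14 = -395.5.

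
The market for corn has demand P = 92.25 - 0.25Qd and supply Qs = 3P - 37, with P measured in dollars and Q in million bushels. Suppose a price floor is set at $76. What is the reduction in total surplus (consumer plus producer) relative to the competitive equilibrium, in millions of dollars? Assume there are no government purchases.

1512

Rearranging demand gives Qd = 369 - 4P. Without the control the market clears where 369 - 4P = 3P - 37, i.e. P* = 58 and Q* = 137.
Because the floor (76) lies above the market-clearing price, it is binding.
At P = 76: Qd = 369 - 4·76 = 65 and Qs = 3·76 - 37 = 191.
Quantity traded falls to 65. At Q = 65 the demand price is (369 - 65)/4 = 76 and the supply price is (37 + 65)/3 = 34.
Deadweight loss = ½ · (76 - 34) · (137 - 65) = ½ · 42 · 72 = 1512.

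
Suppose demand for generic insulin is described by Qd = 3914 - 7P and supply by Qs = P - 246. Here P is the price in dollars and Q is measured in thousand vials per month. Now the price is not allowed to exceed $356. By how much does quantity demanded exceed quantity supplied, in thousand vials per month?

Setting quantity demanded equal to quantity supplied, 3914 - 7P = P - 246, gives P* = 520 and Q* = 274.
Because the ceiling (356) lies below the market-clearing price, it is binding.
At P = 356: Qd = 3914 - 7·356 = 1422 and Qs = 356 - 246 = 110.
Shortage = Qd - Qs = 1422 - 110 = 1312.

1312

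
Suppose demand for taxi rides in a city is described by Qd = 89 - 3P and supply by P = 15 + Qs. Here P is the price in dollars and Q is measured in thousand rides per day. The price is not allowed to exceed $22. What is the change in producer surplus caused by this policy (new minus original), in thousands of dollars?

-36

Rearranging supply gives Qs = P - 15. Equilibrium: 89 - 3P = P - 15, so 104 = 4P and P* = 26, Q* = 11.
The ceiling of 22 is below the equilibrium price 26, so it binds.
At P = 22: Qd = 89 - 3·22 = 23 and Qs = 22 - 15 = 7.
Producer surplus without the control is ½ · (26 - 15) · 11 = 60.5.
With the ceiling, producers sell 7 units at 22, so PS = ½ · (22 - 15) · 7 = 24.5.
Change in producer surplus = 24.5 - 60.5 = -36.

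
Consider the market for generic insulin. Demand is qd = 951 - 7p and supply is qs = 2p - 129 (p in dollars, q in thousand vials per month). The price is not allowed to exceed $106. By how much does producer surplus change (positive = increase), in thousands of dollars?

-1358

Setting quantity demanded equal to quantity supplied, 951 - 7p = 2p - 129, gives p* = 120 and q* = 111.
The ceiling of 106 is below the equilibrium price 120, so it binds.
At p = 106: qd = 951 - 7·106 = 209 and qs = 2·106 - 129 = 83.
Producer surplus without the control is ½ · (120 - 64.5) · 111 = 3080.25.
With the ceiling, producers sell 83 units at 106, so PS = ½ · (106 - 64.5) · 83 = 1722.25.
Change in producer surplus = 1722.25 - 3080.25 = -1358.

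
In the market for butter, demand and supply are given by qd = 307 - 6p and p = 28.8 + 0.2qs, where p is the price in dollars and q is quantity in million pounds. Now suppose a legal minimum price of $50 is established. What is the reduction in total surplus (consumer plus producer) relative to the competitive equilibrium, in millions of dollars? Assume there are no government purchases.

Rearranging supply gives qs = 5p - 144. Equilibrium: 307 - 6p = 5p - 144, so 451 = 11p and p* = 41, q* = 61.
The floor of 50 is above the equilibrium price 41, so it binds.
At p = 50: qd = 307 - 6·50 = 7 and qs = 5·50 - 144 = 106.
Quantity traded falls to 7. At q = 7 the demand price is (307 - 7)/6 = 50 and the supply price is (144 + 7)/5 = 30.2.
Deadweight loss = ½ · (50 - 30.2) · (61 - 7) = ½ · 19.8 · 54 = 534.6.

534.6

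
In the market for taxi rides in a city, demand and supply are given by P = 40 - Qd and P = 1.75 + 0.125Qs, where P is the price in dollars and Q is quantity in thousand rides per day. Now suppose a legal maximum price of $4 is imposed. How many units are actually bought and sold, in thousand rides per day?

Rearranging demand gives Qd = 40 - P; rearranging supply gives Qs = 8P - 14. Equilibrium: 40 - P = 8P - 14, so 54 = 9P and P* = 6, Q* = 34.
Because the ceiling (4) lies below the market-clearing price, it is binding.
At P = 4: Qd = 40 - 4 = 36 and Qs = 8·4 - 14 = 18.
The quantity actually transacted is the short side, supply: 18.

18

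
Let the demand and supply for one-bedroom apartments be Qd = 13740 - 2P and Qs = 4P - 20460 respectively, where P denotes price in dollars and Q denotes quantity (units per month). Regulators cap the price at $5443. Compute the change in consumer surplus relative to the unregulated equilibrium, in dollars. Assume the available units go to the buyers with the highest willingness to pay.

Without the control the market clears where 13740 - 2P = 4P - 20460, i.e. P* = 5700 and Q* = 2340.
Because the ceiling (5443) lies below the market-clearing price, it is binding.
At P = 5443: Qd = 13740 - 2·5443 = 2854 and Qs = 4·5443 - 20460 = 1312.
Consumer surplus without the control is ½ · (6870 - 5700) · 2340 = 1368900.
With the ceiling, 1312 units are sold at 5443 (assume they go to the highest-value buyers). The demand price at Q = 1312 is 6214, so CS = ½ · [(6870 - 5443) + (6214 - 5443)] · 1312 = 1441888.
Change in consumer surplus = 1441888 - 1368900 = 72988.

72988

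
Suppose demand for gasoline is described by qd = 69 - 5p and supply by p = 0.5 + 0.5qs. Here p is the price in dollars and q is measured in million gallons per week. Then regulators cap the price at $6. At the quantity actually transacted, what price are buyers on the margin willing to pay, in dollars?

Rearranging supply gives qs = 2p - 1. Equilibrium: 69 - 5p = 2p - 1, so 70 = 7p and p* = 10, q* = 19.
Since 6 < 10, the ceiling is binding.
At p = 6: qd = 69 - 5·6 = 39 and qs = 2·6 - 1 = 11.
Only 11 units reach the market. On the demand curve, the marginal buyer's willingness to pay at q = 11 is (69 - 11)/5 = 11.6.

11.6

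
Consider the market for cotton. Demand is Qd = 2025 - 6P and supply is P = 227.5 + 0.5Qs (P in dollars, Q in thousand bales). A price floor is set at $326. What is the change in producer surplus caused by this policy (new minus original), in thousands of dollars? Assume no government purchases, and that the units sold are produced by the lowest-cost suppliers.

Rearranging supply gives Qs = 2P - 455. Equilibrium: 2025 - 6P = 2P - 455, so 2480 = 8P and P* = 310, Q* = 165.
Because the floor (326) lies above the market-clearing price, it is binding.
At P = 326: Qd = 2025 - 6·326 = 69 and Qs = 2·326 - 455 = 197.
Producer surplus without the control is ½ · (310 - 227.5) · 165 = 6806.25.
With the floor, 69 units are sold at 326. The supply price at Q = 69 is 262, so PS = ½ · [(326 - 227.5) + (326 - 262)] · 69 = 5606.25.
Change in producer surplus = 5606.25 - 6806.25 = -1200.

-1200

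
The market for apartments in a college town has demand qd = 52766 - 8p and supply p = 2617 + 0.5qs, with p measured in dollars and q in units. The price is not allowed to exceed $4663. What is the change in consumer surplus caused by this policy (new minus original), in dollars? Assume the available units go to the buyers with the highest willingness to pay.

4329411.75

Rearranging supply gives qs = 2p - 5234. In a free market, 52766 - 8p = 2p - 5234 gives the equilibrium p* = 5800, q* = 6366.
The ceiling of 4663 is below the equilibrium price 5800, so it binds.
At p = 4663: qd = 52766 - 8·4663 = 15462 and qs = 2·4663 - 5234 = 4092.
Consumer surplus without the control is ½ · (6595.75 - 5800) · 6366 = 2532872.25.
With the ceiling, 4092 units are sold at 4663 (assume they go to the highest-value buyers). The demand price at q = 4092 is 6084.25, so CS = ½ · [(6595.75 - 4663) + (6084.25 - 4663)] · 4092 = 6862284.
Change in consumer surplus = 6862284 - 2532872.25 = 4329411.75.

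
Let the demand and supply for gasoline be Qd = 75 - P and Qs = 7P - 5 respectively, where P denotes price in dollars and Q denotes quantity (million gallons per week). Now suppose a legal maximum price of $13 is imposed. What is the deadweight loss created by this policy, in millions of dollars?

0

Equilibrium: 75 - P = 7P - 5, so 80 = 8P and P* = 10, Q* = 65.
Since 13 is above P* = 10, the ceiling does not bind and the free-market outcome prevails.
Since the control does not bind, no trades are prevented and deadweight loss is zero.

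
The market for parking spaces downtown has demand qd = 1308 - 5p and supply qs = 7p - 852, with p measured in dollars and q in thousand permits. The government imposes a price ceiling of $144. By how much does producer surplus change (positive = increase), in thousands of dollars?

-10152

Setting quantity demanded equal to quantity supplied, 1308 - 5p = 7p - 852, gives p* = 180 and q* = 408.
The ceiling of 144 is below the equilibrium price 180, so it binds.
At p = 144: qd = 1308 - 5·144 = 588 and qs = 7·144 - 852 = 156.
Producer surplus without the control is ½ · (180 - 852/7) · 408 = 83232/7.
With the ceiling, producers sell 156 units at 144, so PS = ½ · (144 - 852/7) · 156 = 12168/7.
Change in producer surplus = 12168/7 - 83232/7 = -10152.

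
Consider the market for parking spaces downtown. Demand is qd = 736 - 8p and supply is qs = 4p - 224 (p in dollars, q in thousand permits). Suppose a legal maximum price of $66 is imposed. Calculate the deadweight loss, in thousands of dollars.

Setting quantity demanded equal to quantity supplied, 736 - 8p = 4p - 224, gives p* = 80 and q* = 96.
Since 66 < 80, the ceiling is binding.
At p = 66: qd = 736 - 8·66 = 208 and qs = 4·66 - 224 = 40.
Quantity traded falls to 40. At q = 40 the demand price is (736 - 40)/8 = 87 and the supply price is (224 + 40)/4 = 66.
Deadweight loss = ½ · (87 - 66) · (96 - 40) = ½ · 21 · 56 = 588.

588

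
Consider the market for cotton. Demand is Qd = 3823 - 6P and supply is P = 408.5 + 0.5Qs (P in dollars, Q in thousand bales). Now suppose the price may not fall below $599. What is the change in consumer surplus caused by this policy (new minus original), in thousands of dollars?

Rearranging supply gives Qs = 2P - 817. Without the control the market clears where 3823 - 6P = 2P - 817, i.e. P* = 580 and Q* = 343.
Because the floor (599) lies above the market-clearing price, it is binding.
At P = 599: Qd = 3823 - 6·599 = 229 and Qs = 2·599 - 817 = 381.
Consumer surplus without the control is ½ · (3823/6 - 580) · 343 = 117649/12.
With the floor, consumers buy 229 units at 599, so CS = ½ · (3823/6 - 599) · 229 = 52441/12.
Change in consumer surplus = 52441/12 - 117649/12 = -5434.

-5434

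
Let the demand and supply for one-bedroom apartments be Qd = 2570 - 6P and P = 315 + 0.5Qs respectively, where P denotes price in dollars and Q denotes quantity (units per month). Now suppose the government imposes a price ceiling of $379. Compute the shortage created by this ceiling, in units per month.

168

Rearranging supply gives Qs = 2P - 630. Without the control the market clears where 2570 - 6P = 2P - 630, i.e. P* = 400 and Q* = 170.
Because the ceiling (379) lies below the market-clearing price, it is binding.
At P = 379: Qd = 2570 - 6·379 = 296 and Qs = 2·379 - 630 = 128.
Shortage = Qd - Qs = 296 - 128 = 168.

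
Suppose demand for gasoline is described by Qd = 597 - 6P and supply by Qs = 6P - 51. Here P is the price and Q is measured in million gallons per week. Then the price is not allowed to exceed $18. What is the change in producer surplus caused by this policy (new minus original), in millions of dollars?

-5940

Setting quantity demanded equal to quantity supplied, 597 - 6P = 6P - 51, gives P* = 54 and Q* = 273.
Because the ceiling (18) lies below the market-clearing price, it is binding.
At P = 18: Qd = 597 - 6·18 = 489 and Qs = 6·18 - 51 = 57.
Producer surplus without the control is ½ · (54 - 8.5) · 273 = 6210.75.
With the ceiling, producers sell 57 units at 18, so PS = ½ · (18 - 8.5) · 57 = 270.75.
Change in producer surplus = 270.75 - 6210.75 = -5940.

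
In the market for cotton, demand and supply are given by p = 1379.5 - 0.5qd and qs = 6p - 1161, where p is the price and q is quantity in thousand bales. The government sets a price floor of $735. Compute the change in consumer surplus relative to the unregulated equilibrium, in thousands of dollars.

-375830

Rearranging demand gives qd = 2759 - 2p. Equilibrium: 2759 - 2p = 6p - 1161, so 3920 = 8p and p* = 490, q* = 1779.
Because the floor (735) lies above the market-clearing price, it is binding.
At p = 735: qd = 2759 - 2·735 = 1289 and qs = 6·735 - 1161 = 3249.
Consumer surplus without the control is ½ · (1379.5 - 490) · 1779 = 791210.25.
With the floor, consumers buy 1289 units at 735, so CS = ½ · (1379.5 - 735) · 1289 = 415380.25.
Change in consumer surplus = 415380.25 - 791210.25 = -375830.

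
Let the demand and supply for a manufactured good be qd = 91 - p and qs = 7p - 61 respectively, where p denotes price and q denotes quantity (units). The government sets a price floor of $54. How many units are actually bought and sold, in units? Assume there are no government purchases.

37

Equilibrium: 91 - p = 7p - 61, so 152 = 8p and p* = 19, q* = 72.
Since 54 > 19, the floor is binding.
At p = 54: qd = 91 - 54 = 37 and qs = 7·54 - 61 = 317.
The quantity actually transacted is the short side, demand: 37.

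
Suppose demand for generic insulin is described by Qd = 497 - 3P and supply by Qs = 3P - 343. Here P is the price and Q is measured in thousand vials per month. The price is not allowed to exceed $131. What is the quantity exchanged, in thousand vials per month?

50

Without the control the market clears where 497 - 3P = 3P - 343, i.e. P* = 140 and Q* = 77.
The ceiling of 131 is below the equilibrium price 140, so it binds.
At P = 131: Qd = 497 - 3·131 = 104 and Qs = 3·131 - 343 = 50.
The quantity actually transacted is the short side, supply: 50.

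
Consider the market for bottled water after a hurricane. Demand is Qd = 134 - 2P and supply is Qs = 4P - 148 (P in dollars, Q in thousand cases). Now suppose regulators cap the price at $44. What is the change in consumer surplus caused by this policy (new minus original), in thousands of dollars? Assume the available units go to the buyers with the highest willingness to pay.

48

In a free market, 134 - 2P = 4P - 148 gives the equilibrium P* = 47, Q* = 40.
Since 44 < 47, the ceiling is binding.
At P = 44: Qd = 134 - 2·44 = 46 and Qs = 4·44 - 148 = 28.
Consumer surplus without the control is ½ · (67 - 47) · 40 = 400.
With the ceiling, 28 units are sold at 44 (assume they go to the highest-value buyers). The demand price at Q = 28 is 53, so CS = ½ · [(67 - 44) + (53 - 44)] · 28 = 448.
Change in consumer surplus = 448 - 400 = 48.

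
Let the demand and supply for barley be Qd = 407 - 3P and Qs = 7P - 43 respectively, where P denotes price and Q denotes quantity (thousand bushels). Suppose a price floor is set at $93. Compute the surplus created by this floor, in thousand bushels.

480

Equilibrium: 407 - 3P = 7P - 43, so 450 = 10P and P* = 45, Q* = 272.
Because the floor (93) lies above the market-clearing price, it is binding.
At P = 93: Qd = 407 - 3·93 = 128 and Qs = 7·93 - 43 = 608.
Surplus = Qs - Qd = 608 - 128 = 480.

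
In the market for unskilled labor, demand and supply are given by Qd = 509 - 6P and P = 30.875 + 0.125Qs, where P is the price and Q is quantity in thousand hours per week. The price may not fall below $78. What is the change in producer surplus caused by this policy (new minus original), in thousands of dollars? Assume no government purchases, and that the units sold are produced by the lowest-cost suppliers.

-312

Rearranging supply gives Qs = 8P - 247. Setting quantity demanded equal to quantity supplied, 509 - 6P = 8P - 247, gives P* = 54 and Q* = 185.
The floor of 78 is above the equilibrium price 54, so it binds.
At P = 78: Qd = 509 - 6·78 = 41 and Qs = 8·78 - 247 = 377.
Producer surplus without the control is ½ · (54 - 30.875) · 185 = 2139.0625.
With the floor, 41 units are sold at 78. The supply price at Q = 41 is 36, so PS = ½ · [(78 - 30.875) + (78 - 36)] · 41 = 1827.0625.
Change in producer surplus = 1827.0625 - 2139.0625 = -312.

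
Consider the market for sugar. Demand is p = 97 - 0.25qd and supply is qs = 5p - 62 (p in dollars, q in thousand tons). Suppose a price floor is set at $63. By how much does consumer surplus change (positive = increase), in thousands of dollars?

-2106

Rearranging demand gives qd = 388 - 4p. Without the control the market clears where 388 - 4p = 5p - 62, i.e. p* = 50 and q* = 188.
Since 63 > 50, the floor is binding.
At p = 63: qd = 388 - 4·63 = 136 and qs = 5·63 - 62 = 253.
Consumer surplus without the control is ½ · (97 - 50) · 188 = 4418.
With the floor, consumers buy 136 units at 63, so CS = ½ · (97 - 63) · 136 = 2312.
Change in consumer surplus = 2312 - 4418 = -2106.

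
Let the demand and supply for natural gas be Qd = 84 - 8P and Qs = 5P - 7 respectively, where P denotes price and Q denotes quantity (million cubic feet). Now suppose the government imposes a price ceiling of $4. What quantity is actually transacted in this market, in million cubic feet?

13

Setting quantity demanded equal to quantity supplied, 84 - 8P = 5P - 7, gives P* = 7 and Q* = 28.
The ceiling of 4 is below the equilibrium price 7, so it binds.
At P = 4: Qd = 84 - 8·4 = 52 and Qs = 5·4 - 7 = 13.
The quantity actually transacted is the short side, supply: 13.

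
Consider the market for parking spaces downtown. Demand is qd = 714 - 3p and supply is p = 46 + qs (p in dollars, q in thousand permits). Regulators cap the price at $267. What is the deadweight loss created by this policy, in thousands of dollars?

Rearranging supply gives qs = p - 46. Equilibrium: 714 - 3p = p - 46, so 760 = 4p and p* = 190, q* = 144.
The ceiling of 267 is above the equilibrium price 190, so it is not binding; the market clears at p* = 190, q* = 144.
Since the control does not bind, no trades are prevented and deadweight loss is zero.

0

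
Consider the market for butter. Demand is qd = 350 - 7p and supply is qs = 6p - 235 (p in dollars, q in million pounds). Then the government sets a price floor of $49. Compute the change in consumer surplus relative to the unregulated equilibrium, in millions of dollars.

In a free market, 350 - 7p = 6p - 235 gives the equilibrium p* = 45, q* = 35.
Because the floor (49) lies above the market-clearing price, it is binding.
At p = 49: qd = 350 - 7·49 = 7 and qs = 6·49 - 235 = 59.
Consumer surplus without the control is ½ · (50 - 45) · 35 = 87.5.
With the floor, consumers buy 7 units at 49, so CS = ½ · (50 - 49) · 7 = 3.5.
Change in consumer surplus = 3.5 - 87.5 = -84.

-84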